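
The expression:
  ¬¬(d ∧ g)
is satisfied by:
  {d: True, g: True}


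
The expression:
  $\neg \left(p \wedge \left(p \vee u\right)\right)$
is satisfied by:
  {p: False}


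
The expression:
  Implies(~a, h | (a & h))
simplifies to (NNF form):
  a | h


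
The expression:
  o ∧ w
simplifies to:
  o ∧ w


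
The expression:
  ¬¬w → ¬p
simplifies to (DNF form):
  ¬p ∨ ¬w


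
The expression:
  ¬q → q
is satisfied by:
  {q: True}


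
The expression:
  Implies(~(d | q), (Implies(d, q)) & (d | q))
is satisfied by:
  {d: True, q: True}
  {d: True, q: False}
  {q: True, d: False}


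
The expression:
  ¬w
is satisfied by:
  {w: False}


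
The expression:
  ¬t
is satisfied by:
  {t: False}


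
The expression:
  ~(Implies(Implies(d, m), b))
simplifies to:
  ~b & (m | ~d)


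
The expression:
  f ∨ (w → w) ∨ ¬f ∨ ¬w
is always true.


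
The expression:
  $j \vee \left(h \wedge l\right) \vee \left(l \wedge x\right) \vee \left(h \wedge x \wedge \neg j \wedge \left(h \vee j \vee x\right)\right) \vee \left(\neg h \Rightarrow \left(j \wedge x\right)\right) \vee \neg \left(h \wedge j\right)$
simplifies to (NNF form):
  $\text{True}$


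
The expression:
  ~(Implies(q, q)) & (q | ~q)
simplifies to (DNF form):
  False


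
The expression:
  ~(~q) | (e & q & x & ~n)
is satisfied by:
  {q: True}


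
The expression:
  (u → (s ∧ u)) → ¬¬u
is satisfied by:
  {u: True}


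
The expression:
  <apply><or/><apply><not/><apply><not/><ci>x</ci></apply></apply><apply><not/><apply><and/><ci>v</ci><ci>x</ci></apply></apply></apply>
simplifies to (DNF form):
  <true/>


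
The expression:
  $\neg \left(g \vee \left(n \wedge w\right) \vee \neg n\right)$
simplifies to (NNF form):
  $n \wedge \neg g \wedge \neg w$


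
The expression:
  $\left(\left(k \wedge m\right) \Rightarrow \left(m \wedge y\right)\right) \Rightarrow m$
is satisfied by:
  {m: True}


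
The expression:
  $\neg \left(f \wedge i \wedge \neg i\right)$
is always true.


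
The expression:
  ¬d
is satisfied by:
  {d: False}


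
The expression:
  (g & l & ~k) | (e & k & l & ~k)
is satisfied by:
  {g: True, l: True, k: False}


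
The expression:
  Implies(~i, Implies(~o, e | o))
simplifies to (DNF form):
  e | i | o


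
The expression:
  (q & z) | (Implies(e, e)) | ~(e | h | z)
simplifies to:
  True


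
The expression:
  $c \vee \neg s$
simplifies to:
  $c \vee \neg s$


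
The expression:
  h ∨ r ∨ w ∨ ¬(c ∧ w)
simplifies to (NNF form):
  True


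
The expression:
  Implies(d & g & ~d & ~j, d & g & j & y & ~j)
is always true.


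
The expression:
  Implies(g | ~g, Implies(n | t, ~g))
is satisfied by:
  {n: False, g: False, t: False}
  {t: True, n: False, g: False}
  {n: True, t: False, g: False}
  {t: True, n: True, g: False}
  {g: True, t: False, n: False}


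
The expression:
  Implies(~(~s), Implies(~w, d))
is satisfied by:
  {d: True, w: True, s: False}
  {d: True, s: False, w: False}
  {w: True, s: False, d: False}
  {w: False, s: False, d: False}
  {d: True, w: True, s: True}
  {d: True, s: True, w: False}
  {w: True, s: True, d: False}


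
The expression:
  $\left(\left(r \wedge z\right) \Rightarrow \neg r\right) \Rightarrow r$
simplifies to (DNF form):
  $r$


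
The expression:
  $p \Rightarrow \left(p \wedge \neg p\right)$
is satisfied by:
  {p: False}


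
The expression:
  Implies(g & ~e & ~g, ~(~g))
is always true.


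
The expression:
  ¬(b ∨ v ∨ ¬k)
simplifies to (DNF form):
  k ∧ ¬b ∧ ¬v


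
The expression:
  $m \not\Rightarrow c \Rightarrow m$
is always true.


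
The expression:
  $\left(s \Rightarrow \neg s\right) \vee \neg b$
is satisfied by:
  {s: False, b: False}
  {b: True, s: False}
  {s: True, b: False}


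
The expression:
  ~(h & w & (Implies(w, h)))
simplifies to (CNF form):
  ~h | ~w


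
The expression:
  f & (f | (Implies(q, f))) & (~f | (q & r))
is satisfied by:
  {r: True, f: True, q: True}


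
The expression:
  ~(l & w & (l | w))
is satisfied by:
  {l: False, w: False}
  {w: True, l: False}
  {l: True, w: False}


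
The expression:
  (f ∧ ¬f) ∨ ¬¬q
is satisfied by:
  {q: True}


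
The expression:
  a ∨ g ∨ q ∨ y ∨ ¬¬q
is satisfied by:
  {a: True, y: True, q: True, g: True}
  {a: True, y: True, q: True, g: False}
  {a: True, y: True, g: True, q: False}
  {a: True, y: True, g: False, q: False}
  {a: True, q: True, g: True, y: False}
  {a: True, q: True, g: False, y: False}
  {a: True, q: False, g: True, y: False}
  {a: True, q: False, g: False, y: False}
  {y: True, q: True, g: True, a: False}
  {y: True, q: True, g: False, a: False}
  {y: True, g: True, q: False, a: False}
  {y: True, g: False, q: False, a: False}
  {q: True, g: True, y: False, a: False}
  {q: True, y: False, g: False, a: False}
  {g: True, y: False, q: False, a: False}


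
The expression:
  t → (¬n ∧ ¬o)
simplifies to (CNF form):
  (¬n ∨ ¬t) ∧ (¬o ∨ ¬t)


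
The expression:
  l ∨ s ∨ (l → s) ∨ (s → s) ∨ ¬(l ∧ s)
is always true.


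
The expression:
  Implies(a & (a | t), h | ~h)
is always true.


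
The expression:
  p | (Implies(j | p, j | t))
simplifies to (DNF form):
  True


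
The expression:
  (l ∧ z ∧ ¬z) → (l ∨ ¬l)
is always true.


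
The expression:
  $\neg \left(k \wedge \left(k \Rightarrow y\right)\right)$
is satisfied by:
  {k: False, y: False}
  {y: True, k: False}
  {k: True, y: False}


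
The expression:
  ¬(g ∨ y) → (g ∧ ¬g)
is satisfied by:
  {y: True, g: True}
  {y: True, g: False}
  {g: True, y: False}


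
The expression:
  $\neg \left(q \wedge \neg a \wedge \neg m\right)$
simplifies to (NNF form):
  $a \vee m \vee \neg q$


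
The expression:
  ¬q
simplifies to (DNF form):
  ¬q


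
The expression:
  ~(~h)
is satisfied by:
  {h: True}


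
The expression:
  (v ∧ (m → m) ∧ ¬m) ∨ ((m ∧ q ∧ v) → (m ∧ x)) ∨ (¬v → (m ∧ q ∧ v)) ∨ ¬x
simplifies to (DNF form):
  True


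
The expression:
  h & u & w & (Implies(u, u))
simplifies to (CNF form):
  h & u & w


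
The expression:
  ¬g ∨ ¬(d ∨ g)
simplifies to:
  ¬g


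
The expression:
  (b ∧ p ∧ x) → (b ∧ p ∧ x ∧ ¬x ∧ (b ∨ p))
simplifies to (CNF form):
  ¬b ∨ ¬p ∨ ¬x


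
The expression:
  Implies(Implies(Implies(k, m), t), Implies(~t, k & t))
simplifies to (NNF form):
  m | t | ~k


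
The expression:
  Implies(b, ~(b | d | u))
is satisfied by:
  {b: False}


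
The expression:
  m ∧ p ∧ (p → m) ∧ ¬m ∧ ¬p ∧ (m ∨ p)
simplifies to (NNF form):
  False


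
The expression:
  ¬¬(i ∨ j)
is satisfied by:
  {i: True, j: True}
  {i: True, j: False}
  {j: True, i: False}


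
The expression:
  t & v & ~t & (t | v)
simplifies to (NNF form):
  False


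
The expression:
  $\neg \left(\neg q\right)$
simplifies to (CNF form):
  $q$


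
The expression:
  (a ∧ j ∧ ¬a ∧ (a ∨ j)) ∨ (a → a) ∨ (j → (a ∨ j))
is always true.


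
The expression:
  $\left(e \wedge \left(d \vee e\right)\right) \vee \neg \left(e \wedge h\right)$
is always true.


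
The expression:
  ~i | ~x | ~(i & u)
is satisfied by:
  {u: False, x: False, i: False}
  {i: True, u: False, x: False}
  {x: True, u: False, i: False}
  {i: True, x: True, u: False}
  {u: True, i: False, x: False}
  {i: True, u: True, x: False}
  {x: True, u: True, i: False}


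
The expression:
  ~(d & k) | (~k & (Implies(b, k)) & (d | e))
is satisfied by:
  {k: False, d: False}
  {d: True, k: False}
  {k: True, d: False}


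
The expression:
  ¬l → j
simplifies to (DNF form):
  j ∨ l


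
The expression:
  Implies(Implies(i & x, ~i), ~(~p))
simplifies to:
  p | (i & x)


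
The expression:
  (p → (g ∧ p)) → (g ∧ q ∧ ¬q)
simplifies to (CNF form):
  p ∧ ¬g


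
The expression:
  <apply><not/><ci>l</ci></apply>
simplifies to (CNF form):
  <apply><not/><ci>l</ci></apply>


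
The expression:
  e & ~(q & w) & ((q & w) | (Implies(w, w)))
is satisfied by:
  {e: True, w: False, q: False}
  {q: True, e: True, w: False}
  {w: True, e: True, q: False}


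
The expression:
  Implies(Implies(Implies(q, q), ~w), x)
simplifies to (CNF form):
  w | x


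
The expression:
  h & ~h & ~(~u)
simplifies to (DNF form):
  False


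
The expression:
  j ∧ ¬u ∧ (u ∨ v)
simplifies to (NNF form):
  j ∧ v ∧ ¬u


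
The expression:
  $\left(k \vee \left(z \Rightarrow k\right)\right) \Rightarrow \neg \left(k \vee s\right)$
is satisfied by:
  {z: True, s: False, k: False}
  {s: False, k: False, z: False}
  {z: True, s: True, k: False}


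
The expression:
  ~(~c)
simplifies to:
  c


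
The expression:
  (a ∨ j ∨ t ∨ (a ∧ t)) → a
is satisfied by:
  {a: True, j: False, t: False}
  {a: True, t: True, j: False}
  {a: True, j: True, t: False}
  {a: True, t: True, j: True}
  {t: False, j: False, a: False}


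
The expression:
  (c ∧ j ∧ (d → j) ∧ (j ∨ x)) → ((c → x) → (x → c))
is always true.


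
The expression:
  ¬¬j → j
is always true.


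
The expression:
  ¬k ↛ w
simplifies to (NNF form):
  w ∨ ¬k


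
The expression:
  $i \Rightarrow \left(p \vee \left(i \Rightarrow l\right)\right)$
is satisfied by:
  {l: True, p: True, i: False}
  {l: True, p: False, i: False}
  {p: True, l: False, i: False}
  {l: False, p: False, i: False}
  {i: True, l: True, p: True}
  {i: True, l: True, p: False}
  {i: True, p: True, l: False}


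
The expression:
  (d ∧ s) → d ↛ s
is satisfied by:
  {s: False, d: False}
  {d: True, s: False}
  {s: True, d: False}


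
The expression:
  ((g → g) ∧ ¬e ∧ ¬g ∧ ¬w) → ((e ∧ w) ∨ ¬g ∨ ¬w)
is always true.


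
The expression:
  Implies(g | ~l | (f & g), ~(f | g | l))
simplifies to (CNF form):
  ~g & (l | ~f)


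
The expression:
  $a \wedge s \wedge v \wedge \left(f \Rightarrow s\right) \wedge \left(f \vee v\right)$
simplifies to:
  $a \wedge s \wedge v$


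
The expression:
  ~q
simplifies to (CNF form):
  ~q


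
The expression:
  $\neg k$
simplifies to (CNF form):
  $\neg k$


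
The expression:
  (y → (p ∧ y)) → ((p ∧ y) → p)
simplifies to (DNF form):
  True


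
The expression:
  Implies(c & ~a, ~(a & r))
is always true.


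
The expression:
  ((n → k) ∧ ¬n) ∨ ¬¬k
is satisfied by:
  {k: True, n: False}
  {n: False, k: False}
  {n: True, k: True}


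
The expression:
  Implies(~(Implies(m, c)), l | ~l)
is always true.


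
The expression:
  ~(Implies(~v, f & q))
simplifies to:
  ~v & (~f | ~q)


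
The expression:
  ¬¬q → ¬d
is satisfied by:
  {q: False, d: False}
  {d: True, q: False}
  {q: True, d: False}


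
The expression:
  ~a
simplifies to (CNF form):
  ~a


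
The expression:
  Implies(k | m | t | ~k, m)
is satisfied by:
  {m: True}


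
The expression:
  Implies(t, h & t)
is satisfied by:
  {h: True, t: False}
  {t: False, h: False}
  {t: True, h: True}


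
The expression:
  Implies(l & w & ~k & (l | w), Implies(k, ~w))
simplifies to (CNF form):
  True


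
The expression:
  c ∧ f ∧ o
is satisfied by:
  {c: True, f: True, o: True}


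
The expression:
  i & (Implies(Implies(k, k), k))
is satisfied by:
  {i: True, k: True}


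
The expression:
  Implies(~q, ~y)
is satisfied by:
  {q: True, y: False}
  {y: False, q: False}
  {y: True, q: True}


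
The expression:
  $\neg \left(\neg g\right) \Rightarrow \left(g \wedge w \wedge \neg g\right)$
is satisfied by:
  {g: False}


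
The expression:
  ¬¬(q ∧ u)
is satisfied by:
  {u: True, q: True}


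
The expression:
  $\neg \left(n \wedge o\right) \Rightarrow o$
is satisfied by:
  {o: True}


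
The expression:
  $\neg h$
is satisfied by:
  {h: False}


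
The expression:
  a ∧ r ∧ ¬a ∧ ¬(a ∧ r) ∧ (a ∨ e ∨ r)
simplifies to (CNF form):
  False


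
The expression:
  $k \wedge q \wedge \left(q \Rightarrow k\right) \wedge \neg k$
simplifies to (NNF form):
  $\text{False}$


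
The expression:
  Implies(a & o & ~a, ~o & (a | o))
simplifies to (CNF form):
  True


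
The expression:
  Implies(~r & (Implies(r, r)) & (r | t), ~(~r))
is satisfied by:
  {r: True, t: False}
  {t: False, r: False}
  {t: True, r: True}


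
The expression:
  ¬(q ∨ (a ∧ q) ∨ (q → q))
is never true.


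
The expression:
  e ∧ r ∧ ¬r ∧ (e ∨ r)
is never true.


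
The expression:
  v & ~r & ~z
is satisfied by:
  {v: True, r: False, z: False}


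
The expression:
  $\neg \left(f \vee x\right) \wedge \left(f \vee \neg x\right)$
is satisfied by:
  {x: False, f: False}


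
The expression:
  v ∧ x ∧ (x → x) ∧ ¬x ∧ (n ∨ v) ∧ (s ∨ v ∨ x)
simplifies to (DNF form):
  False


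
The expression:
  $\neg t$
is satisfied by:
  {t: False}


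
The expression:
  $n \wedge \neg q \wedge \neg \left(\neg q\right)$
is never true.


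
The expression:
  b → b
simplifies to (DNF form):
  True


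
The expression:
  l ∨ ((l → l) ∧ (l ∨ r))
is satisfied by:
  {r: True, l: True}
  {r: True, l: False}
  {l: True, r: False}


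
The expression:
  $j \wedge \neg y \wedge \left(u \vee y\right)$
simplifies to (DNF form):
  $j \wedge u \wedge \neg y$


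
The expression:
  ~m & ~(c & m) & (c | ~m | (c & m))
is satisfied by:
  {m: False}


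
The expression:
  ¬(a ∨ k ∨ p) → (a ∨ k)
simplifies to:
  a ∨ k ∨ p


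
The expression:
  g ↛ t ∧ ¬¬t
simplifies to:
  False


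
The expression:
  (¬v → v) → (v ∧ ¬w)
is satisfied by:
  {w: False, v: False}
  {v: True, w: False}
  {w: True, v: False}


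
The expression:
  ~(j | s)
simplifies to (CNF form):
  ~j & ~s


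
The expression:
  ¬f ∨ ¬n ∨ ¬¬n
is always true.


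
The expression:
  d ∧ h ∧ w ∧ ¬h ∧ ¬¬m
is never true.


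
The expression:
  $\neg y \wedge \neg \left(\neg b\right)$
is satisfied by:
  {b: True, y: False}


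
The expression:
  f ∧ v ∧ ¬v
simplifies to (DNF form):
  False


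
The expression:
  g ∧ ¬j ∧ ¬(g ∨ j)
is never true.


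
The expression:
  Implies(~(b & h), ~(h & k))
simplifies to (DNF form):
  b | ~h | ~k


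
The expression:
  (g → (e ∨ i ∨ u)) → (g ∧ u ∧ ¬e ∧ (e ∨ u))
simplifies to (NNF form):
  g ∧ ¬e ∧ (u ∨ ¬i)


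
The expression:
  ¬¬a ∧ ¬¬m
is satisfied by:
  {a: True, m: True}


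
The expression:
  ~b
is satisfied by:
  {b: False}


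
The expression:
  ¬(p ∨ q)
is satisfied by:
  {q: False, p: False}


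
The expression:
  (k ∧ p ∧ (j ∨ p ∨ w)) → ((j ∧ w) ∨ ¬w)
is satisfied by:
  {j: True, p: False, k: False, w: False}
  {j: False, p: False, k: False, w: False}
  {j: True, w: True, p: False, k: False}
  {w: True, j: False, p: False, k: False}
  {j: True, k: True, w: False, p: False}
  {k: True, w: False, p: False, j: False}
  {j: True, w: True, k: True, p: False}
  {w: True, k: True, j: False, p: False}
  {j: True, p: True, w: False, k: False}
  {p: True, w: False, k: False, j: False}
  {j: True, w: True, p: True, k: False}
  {w: True, p: True, j: False, k: False}
  {j: True, k: True, p: True, w: False}
  {k: True, p: True, w: False, j: False}
  {j: True, w: True, k: True, p: True}


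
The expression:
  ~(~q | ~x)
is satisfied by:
  {x: True, q: True}


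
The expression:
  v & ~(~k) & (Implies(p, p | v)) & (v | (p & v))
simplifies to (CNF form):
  k & v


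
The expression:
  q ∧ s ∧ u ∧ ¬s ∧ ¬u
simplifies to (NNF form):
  False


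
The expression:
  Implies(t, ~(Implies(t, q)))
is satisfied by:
  {t: False, q: False}
  {q: True, t: False}
  {t: True, q: False}


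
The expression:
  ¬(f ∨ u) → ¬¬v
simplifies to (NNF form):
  f ∨ u ∨ v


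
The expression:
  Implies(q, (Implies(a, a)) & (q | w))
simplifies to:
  True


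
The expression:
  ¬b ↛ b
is always true.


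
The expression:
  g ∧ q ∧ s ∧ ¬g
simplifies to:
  False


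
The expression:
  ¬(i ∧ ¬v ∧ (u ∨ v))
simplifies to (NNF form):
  v ∨ ¬i ∨ ¬u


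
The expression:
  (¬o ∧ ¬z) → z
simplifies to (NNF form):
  o ∨ z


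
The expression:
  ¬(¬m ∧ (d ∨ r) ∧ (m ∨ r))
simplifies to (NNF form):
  m ∨ ¬r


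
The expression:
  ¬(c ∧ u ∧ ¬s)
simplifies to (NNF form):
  s ∨ ¬c ∨ ¬u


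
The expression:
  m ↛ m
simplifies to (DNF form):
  False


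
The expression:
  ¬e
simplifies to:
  ¬e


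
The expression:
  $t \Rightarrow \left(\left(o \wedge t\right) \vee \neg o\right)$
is always true.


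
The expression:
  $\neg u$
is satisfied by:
  {u: False}


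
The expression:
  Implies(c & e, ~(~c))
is always true.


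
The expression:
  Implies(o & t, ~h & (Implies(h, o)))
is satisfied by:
  {h: False, t: False, o: False}
  {o: True, h: False, t: False}
  {t: True, h: False, o: False}
  {o: True, t: True, h: False}
  {h: True, o: False, t: False}
  {o: True, h: True, t: False}
  {t: True, h: True, o: False}


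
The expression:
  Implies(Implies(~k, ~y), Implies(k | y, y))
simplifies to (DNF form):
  y | ~k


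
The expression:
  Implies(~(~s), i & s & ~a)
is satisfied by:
  {i: True, a: False, s: False}
  {a: False, s: False, i: False}
  {i: True, a: True, s: False}
  {a: True, i: False, s: False}
  {s: True, i: True, a: False}


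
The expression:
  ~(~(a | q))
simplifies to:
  a | q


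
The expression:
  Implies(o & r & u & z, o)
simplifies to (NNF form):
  True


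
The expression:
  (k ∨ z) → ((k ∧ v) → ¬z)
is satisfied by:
  {k: False, z: False, v: False}
  {v: True, k: False, z: False}
  {z: True, k: False, v: False}
  {v: True, z: True, k: False}
  {k: True, v: False, z: False}
  {v: True, k: True, z: False}
  {z: True, k: True, v: False}


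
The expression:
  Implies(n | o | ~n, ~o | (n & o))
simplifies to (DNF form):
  n | ~o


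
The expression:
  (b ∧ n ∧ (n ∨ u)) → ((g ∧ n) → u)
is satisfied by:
  {u: True, g: False, n: False, b: False}
  {b: False, g: False, u: False, n: False}
  {b: True, u: True, g: False, n: False}
  {b: True, g: False, u: False, n: False}
  {n: True, u: True, b: False, g: False}
  {n: True, b: False, g: False, u: False}
  {n: True, b: True, u: True, g: False}
  {n: True, b: True, g: False, u: False}
  {u: True, g: True, n: False, b: False}
  {g: True, n: False, u: False, b: False}
  {b: True, g: True, u: True, n: False}
  {b: True, g: True, n: False, u: False}
  {u: True, g: True, n: True, b: False}
  {g: True, n: True, b: False, u: False}
  {b: True, g: True, n: True, u: True}


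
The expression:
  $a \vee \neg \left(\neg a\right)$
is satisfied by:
  {a: True}


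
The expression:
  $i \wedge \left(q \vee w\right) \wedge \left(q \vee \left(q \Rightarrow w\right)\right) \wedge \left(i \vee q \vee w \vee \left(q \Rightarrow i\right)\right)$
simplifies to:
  $i \wedge \left(q \vee w\right)$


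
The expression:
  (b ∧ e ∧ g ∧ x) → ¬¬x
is always true.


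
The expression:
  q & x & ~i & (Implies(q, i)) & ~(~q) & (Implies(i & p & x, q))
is never true.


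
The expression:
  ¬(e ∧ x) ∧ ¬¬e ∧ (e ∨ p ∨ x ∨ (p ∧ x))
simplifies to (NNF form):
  e ∧ ¬x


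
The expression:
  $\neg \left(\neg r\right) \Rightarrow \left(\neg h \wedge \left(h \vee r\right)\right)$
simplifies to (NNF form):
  $\neg h \vee \neg r$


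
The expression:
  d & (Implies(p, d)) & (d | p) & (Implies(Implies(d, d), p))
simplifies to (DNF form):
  d & p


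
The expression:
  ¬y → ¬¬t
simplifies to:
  t ∨ y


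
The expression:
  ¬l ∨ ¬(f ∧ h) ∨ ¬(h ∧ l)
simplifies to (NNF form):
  ¬f ∨ ¬h ∨ ¬l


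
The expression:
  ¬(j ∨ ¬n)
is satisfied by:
  {n: True, j: False}


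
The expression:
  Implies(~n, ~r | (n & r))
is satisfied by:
  {n: True, r: False}
  {r: False, n: False}
  {r: True, n: True}


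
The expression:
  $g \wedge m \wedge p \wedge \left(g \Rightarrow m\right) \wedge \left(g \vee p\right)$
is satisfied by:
  {m: True, p: True, g: True}


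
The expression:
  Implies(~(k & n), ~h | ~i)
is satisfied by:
  {k: True, n: True, h: False, i: False}
  {k: True, n: False, h: False, i: False}
  {n: True, k: False, h: False, i: False}
  {k: False, n: False, h: False, i: False}
  {i: True, k: True, n: True, h: False}
  {i: True, k: True, n: False, h: False}
  {i: True, n: True, k: False, h: False}
  {i: True, n: False, k: False, h: False}
  {k: True, h: True, n: True, i: False}
  {k: True, h: True, n: False, i: False}
  {h: True, n: True, k: False, i: False}
  {h: True, k: False, n: False, i: False}
  {i: True, k: True, h: True, n: True}


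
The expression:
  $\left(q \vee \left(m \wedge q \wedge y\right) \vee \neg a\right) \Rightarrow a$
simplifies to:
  $a$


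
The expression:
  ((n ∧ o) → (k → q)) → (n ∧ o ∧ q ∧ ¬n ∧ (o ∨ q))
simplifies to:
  k ∧ n ∧ o ∧ ¬q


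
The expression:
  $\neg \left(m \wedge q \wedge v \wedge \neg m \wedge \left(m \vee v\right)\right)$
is always true.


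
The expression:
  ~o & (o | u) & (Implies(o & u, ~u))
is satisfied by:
  {u: True, o: False}


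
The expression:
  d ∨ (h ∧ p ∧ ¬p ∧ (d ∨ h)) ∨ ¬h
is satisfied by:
  {d: True, h: False}
  {h: False, d: False}
  {h: True, d: True}


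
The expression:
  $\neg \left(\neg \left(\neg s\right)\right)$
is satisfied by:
  {s: False}


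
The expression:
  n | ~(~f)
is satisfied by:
  {n: True, f: True}
  {n: True, f: False}
  {f: True, n: False}


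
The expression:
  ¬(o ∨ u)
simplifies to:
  ¬o ∧ ¬u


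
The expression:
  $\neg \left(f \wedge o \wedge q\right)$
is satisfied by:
  {o: False, q: False, f: False}
  {f: True, o: False, q: False}
  {q: True, o: False, f: False}
  {f: True, q: True, o: False}
  {o: True, f: False, q: False}
  {f: True, o: True, q: False}
  {q: True, o: True, f: False}


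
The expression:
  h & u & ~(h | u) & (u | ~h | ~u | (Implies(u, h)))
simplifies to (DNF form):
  False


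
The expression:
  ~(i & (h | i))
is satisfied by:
  {i: False}


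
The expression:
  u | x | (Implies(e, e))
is always true.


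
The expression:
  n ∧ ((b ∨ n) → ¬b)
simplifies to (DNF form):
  n ∧ ¬b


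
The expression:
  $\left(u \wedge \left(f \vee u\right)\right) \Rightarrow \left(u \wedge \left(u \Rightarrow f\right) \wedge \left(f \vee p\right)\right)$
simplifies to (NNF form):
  $f \vee \neg u$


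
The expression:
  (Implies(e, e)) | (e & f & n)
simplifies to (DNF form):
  True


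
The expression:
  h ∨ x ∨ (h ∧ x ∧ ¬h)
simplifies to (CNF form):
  h ∨ x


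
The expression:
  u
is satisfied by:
  {u: True}


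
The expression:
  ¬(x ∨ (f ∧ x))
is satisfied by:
  {x: False}


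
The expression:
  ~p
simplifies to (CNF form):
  ~p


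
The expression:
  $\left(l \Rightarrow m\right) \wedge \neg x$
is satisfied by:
  {m: True, l: False, x: False}
  {l: False, x: False, m: False}
  {m: True, l: True, x: False}


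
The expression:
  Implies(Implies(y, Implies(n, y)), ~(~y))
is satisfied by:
  {y: True}


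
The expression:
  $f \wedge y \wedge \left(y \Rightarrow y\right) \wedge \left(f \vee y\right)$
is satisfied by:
  {f: True, y: True}


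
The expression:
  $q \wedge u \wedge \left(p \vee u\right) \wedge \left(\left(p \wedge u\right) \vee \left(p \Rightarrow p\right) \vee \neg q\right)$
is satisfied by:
  {u: True, q: True}


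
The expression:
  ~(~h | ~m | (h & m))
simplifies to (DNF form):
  False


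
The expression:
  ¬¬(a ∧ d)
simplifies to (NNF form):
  a ∧ d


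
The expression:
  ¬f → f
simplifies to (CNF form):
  f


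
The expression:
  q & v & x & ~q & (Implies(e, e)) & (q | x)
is never true.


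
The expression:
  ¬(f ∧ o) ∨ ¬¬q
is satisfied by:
  {q: True, o: False, f: False}
  {o: False, f: False, q: False}
  {f: True, q: True, o: False}
  {f: True, o: False, q: False}
  {q: True, o: True, f: False}
  {o: True, q: False, f: False}
  {f: True, o: True, q: True}


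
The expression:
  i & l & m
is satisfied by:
  {m: True, i: True, l: True}


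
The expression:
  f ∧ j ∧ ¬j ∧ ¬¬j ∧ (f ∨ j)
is never true.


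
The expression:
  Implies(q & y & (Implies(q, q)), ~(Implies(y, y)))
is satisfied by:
  {q: False, y: False}
  {y: True, q: False}
  {q: True, y: False}


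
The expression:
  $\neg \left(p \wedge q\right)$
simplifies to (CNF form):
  $\neg p \vee \neg q$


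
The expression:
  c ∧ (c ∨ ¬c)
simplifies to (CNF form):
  c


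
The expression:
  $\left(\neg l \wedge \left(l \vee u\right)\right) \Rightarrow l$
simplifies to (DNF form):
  $l \vee \neg u$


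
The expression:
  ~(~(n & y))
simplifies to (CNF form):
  n & y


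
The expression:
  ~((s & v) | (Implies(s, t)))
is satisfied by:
  {s: True, v: False, t: False}


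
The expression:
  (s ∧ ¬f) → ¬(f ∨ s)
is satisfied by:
  {f: True, s: False}
  {s: False, f: False}
  {s: True, f: True}


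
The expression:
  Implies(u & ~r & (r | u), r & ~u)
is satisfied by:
  {r: True, u: False}
  {u: False, r: False}
  {u: True, r: True}


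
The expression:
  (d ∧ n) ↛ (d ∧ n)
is never true.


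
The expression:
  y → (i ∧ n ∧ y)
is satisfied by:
  {i: True, n: True, y: False}
  {i: True, n: False, y: False}
  {n: True, i: False, y: False}
  {i: False, n: False, y: False}
  {i: True, y: True, n: True}


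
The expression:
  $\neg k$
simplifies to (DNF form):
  $\neg k$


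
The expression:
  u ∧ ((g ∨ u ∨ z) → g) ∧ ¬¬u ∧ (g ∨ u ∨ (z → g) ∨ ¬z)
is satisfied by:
  {u: True, g: True}


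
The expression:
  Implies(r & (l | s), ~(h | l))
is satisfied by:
  {h: False, s: False, r: False, l: False}
  {s: True, l: False, h: False, r: False}
  {h: True, l: False, s: False, r: False}
  {s: True, h: True, l: False, r: False}
  {l: True, h: False, s: False, r: False}
  {l: True, s: True, h: False, r: False}
  {l: True, h: True, s: False, r: False}
  {l: True, s: True, h: True, r: False}
  {r: True, l: False, h: False, s: False}
  {r: True, s: True, l: False, h: False}
  {r: True, h: True, l: False, s: False}


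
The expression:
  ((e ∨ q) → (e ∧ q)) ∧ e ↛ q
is never true.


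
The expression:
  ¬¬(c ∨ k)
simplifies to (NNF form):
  c ∨ k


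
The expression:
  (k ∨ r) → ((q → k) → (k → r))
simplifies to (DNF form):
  r ∨ ¬k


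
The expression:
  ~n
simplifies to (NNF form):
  ~n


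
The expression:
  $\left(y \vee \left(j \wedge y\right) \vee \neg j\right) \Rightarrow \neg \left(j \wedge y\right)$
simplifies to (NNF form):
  $\neg j \vee \neg y$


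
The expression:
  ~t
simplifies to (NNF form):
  ~t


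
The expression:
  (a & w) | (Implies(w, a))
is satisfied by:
  {a: True, w: False}
  {w: False, a: False}
  {w: True, a: True}


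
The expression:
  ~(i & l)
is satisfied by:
  {l: False, i: False}
  {i: True, l: False}
  {l: True, i: False}


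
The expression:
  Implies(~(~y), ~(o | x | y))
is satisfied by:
  {y: False}


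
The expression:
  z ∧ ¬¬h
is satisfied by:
  {h: True, z: True}


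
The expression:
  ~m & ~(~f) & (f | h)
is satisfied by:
  {f: True, m: False}


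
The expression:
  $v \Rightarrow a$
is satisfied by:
  {a: True, v: False}
  {v: False, a: False}
  {v: True, a: True}


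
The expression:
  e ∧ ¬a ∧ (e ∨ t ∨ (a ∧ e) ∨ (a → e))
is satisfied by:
  {e: True, a: False}


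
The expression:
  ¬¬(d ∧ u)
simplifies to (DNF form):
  d ∧ u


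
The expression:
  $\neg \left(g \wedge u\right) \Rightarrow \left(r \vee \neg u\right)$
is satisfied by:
  {r: True, g: True, u: False}
  {r: True, u: False, g: False}
  {g: True, u: False, r: False}
  {g: False, u: False, r: False}
  {r: True, g: True, u: True}
  {r: True, u: True, g: False}
  {g: True, u: True, r: False}


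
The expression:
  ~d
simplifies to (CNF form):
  ~d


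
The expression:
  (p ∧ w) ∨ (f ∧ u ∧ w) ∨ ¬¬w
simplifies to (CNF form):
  w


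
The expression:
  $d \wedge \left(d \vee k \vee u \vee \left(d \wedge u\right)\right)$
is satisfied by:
  {d: True}


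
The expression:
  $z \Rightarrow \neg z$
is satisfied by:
  {z: False}


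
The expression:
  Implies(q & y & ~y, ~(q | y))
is always true.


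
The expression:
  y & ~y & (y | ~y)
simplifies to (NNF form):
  False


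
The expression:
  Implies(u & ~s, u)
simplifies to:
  True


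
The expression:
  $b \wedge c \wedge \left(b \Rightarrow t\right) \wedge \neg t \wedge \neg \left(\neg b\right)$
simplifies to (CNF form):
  $\text{False}$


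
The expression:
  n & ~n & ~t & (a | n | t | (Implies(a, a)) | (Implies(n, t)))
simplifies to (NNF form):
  False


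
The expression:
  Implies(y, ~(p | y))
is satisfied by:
  {y: False}


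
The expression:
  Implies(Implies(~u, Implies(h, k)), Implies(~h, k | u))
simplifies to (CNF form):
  h | k | u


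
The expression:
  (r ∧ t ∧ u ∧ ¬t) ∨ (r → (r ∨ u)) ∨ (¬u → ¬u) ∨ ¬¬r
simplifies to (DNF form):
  True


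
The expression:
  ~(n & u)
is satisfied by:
  {u: False, n: False}
  {n: True, u: False}
  {u: True, n: False}


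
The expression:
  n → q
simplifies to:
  q ∨ ¬n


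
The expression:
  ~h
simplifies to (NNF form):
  ~h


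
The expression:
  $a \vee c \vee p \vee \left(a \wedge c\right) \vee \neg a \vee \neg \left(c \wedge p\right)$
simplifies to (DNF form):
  $\text{True}$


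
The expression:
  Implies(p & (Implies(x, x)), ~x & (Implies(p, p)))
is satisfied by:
  {p: False, x: False}
  {x: True, p: False}
  {p: True, x: False}


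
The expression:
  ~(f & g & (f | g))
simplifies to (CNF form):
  ~f | ~g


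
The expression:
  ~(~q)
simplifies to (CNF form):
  q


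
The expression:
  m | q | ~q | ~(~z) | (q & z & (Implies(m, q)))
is always true.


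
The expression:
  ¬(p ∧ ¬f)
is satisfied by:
  {f: True, p: False}
  {p: False, f: False}
  {p: True, f: True}


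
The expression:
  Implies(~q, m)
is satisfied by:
  {q: True, m: True}
  {q: True, m: False}
  {m: True, q: False}


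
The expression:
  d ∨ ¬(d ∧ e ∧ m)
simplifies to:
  True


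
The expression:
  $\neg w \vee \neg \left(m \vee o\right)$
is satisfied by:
  {o: False, w: False, m: False}
  {m: True, o: False, w: False}
  {o: True, m: False, w: False}
  {m: True, o: True, w: False}
  {w: True, m: False, o: False}


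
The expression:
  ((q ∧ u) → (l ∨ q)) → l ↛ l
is never true.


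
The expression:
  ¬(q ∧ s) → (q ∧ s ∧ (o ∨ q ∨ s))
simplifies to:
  q ∧ s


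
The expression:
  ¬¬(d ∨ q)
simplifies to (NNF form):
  d ∨ q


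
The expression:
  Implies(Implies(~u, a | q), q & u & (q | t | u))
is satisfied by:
  {q: True, u: True, a: False}
  {q: True, u: True, a: True}
  {a: False, q: False, u: False}


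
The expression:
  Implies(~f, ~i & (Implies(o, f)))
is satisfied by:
  {f: True, i: False, o: False}
  {o: True, f: True, i: False}
  {f: True, i: True, o: False}
  {o: True, f: True, i: True}
  {o: False, i: False, f: False}


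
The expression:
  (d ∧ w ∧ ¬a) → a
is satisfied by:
  {a: True, w: False, d: False}
  {w: False, d: False, a: False}
  {a: True, d: True, w: False}
  {d: True, w: False, a: False}
  {a: True, w: True, d: False}
  {w: True, a: False, d: False}
  {a: True, d: True, w: True}


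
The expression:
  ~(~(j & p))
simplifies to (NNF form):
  j & p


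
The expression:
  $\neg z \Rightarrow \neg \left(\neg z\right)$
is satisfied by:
  {z: True}


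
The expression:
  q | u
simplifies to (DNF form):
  q | u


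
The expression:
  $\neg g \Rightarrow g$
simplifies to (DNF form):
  $g$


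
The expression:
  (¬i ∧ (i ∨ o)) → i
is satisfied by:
  {i: True, o: False}
  {o: False, i: False}
  {o: True, i: True}


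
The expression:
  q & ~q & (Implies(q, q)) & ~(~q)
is never true.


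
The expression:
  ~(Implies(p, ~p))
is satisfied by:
  {p: True}


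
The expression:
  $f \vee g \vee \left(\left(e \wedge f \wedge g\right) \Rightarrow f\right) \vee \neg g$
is always true.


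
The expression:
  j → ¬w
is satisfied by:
  {w: False, j: False}
  {j: True, w: False}
  {w: True, j: False}


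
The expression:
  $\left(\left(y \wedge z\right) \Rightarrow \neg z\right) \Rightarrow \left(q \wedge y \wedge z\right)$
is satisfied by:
  {z: True, y: True}


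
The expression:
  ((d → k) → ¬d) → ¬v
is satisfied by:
  {d: True, k: True, v: False}
  {d: True, k: False, v: False}
  {k: True, d: False, v: False}
  {d: False, k: False, v: False}
  {d: True, v: True, k: True}


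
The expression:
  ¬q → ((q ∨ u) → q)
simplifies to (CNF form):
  q ∨ ¬u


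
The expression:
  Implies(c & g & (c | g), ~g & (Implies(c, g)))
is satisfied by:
  {g: False, c: False}
  {c: True, g: False}
  {g: True, c: False}


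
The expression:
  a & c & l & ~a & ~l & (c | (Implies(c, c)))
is never true.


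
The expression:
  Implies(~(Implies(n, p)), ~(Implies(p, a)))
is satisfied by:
  {p: True, n: False}
  {n: False, p: False}
  {n: True, p: True}


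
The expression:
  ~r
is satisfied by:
  {r: False}


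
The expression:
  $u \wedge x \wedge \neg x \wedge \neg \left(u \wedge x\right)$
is never true.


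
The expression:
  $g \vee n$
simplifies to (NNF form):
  $g \vee n$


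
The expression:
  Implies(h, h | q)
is always true.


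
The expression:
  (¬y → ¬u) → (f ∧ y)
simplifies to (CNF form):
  (f ∨ u) ∧ (f ∨ ¬y) ∧ (u ∨ y) ∧ (y ∨ ¬y)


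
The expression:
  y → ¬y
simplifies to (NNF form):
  ¬y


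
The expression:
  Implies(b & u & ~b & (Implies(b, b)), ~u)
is always true.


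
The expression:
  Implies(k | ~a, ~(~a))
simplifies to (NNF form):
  a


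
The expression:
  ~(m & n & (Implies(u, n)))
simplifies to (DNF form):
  ~m | ~n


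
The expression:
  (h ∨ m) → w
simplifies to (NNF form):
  w ∨ (¬h ∧ ¬m)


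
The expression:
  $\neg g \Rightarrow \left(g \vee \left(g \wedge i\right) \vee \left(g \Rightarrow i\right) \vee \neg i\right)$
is always true.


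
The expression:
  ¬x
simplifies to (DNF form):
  ¬x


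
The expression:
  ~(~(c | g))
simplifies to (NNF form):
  c | g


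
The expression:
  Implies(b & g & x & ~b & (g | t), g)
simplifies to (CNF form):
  True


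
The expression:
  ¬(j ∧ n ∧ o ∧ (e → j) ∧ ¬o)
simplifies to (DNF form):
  True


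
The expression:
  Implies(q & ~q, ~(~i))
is always true.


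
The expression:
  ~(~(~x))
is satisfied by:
  {x: False}


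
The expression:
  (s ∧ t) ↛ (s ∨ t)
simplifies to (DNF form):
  False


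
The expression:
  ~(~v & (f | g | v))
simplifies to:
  v | (~f & ~g)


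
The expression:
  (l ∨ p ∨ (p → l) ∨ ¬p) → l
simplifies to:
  l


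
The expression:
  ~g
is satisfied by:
  {g: False}


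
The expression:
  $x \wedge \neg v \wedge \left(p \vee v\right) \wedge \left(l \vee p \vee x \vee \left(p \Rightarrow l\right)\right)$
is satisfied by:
  {p: True, x: True, v: False}


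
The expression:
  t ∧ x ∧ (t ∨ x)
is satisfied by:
  {t: True, x: True}


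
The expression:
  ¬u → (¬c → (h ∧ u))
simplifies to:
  c ∨ u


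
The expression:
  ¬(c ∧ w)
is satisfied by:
  {w: False, c: False}
  {c: True, w: False}
  {w: True, c: False}


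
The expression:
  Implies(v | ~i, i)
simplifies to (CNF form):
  i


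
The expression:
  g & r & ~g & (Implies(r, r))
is never true.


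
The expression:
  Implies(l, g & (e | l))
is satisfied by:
  {g: True, l: False}
  {l: False, g: False}
  {l: True, g: True}


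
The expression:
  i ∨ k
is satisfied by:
  {i: True, k: True}
  {i: True, k: False}
  {k: True, i: False}


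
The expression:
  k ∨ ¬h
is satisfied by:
  {k: True, h: False}
  {h: False, k: False}
  {h: True, k: True}


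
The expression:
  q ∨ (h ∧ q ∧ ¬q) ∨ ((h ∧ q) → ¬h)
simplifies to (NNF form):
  True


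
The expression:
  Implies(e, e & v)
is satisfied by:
  {v: True, e: False}
  {e: False, v: False}
  {e: True, v: True}


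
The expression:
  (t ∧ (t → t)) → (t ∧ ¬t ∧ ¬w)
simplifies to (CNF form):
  ¬t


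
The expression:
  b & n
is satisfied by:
  {b: True, n: True}


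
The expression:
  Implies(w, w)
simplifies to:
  True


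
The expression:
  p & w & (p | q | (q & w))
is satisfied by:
  {p: True, w: True}


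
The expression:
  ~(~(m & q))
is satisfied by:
  {m: True, q: True}


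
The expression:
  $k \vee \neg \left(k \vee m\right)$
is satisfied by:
  {k: True, m: False}
  {m: False, k: False}
  {m: True, k: True}


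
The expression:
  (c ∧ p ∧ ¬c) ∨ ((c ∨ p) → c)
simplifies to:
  c ∨ ¬p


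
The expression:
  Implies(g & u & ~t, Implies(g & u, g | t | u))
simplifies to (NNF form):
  True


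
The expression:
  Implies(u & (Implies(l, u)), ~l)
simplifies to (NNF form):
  ~l | ~u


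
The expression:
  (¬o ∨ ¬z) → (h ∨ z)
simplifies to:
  h ∨ z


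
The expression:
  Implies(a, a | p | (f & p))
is always true.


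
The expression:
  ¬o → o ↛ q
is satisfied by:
  {o: True}


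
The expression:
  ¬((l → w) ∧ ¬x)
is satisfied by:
  {x: True, l: True, w: False}
  {x: True, l: False, w: False}
  {x: True, w: True, l: True}
  {x: True, w: True, l: False}
  {l: True, w: False, x: False}


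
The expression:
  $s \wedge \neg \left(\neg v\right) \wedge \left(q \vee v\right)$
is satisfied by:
  {s: True, v: True}


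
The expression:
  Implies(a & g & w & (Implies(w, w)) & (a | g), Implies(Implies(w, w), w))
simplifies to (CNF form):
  True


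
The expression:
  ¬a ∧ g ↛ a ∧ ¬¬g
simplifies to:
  g ∧ ¬a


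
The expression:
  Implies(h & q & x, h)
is always true.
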